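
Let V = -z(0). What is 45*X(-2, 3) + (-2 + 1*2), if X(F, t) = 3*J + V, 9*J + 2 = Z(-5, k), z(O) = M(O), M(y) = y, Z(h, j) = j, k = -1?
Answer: -45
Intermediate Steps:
z(O) = O
V = 0 (V = -1*0 = 0)
J = -⅓ (J = -2/9 + (⅑)*(-1) = -2/9 - ⅑ = -⅓ ≈ -0.33333)
X(F, t) = -1 (X(F, t) = 3*(-⅓) + 0 = -1 + 0 = -1)
45*X(-2, 3) + (-2 + 1*2) = 45*(-1) + (-2 + 1*2) = -45 + (-2 + 2) = -45 + 0 = -45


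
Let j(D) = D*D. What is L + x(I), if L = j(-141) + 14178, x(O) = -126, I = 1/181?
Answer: 33933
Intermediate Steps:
j(D) = D²
I = 1/181 ≈ 0.0055249
L = 34059 (L = (-141)² + 14178 = 19881 + 14178 = 34059)
L + x(I) = 34059 - 126 = 33933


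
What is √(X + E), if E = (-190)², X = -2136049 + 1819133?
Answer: 4*I*√17551 ≈ 529.92*I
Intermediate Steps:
X = -316916
E = 36100
√(X + E) = √(-316916 + 36100) = √(-280816) = 4*I*√17551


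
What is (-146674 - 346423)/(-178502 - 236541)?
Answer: 493097/415043 ≈ 1.1881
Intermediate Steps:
(-146674 - 346423)/(-178502 - 236541) = -493097/(-415043) = -493097*(-1/415043) = 493097/415043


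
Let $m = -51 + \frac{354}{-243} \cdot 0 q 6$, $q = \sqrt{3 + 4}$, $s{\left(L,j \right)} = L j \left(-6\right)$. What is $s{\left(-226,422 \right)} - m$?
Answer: $572283$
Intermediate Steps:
$s{\left(L,j \right)} = - 6 L j$
$q = \sqrt{7} \approx 2.6458$
$m = -51$ ($m = -51 + \frac{354}{-243} \cdot 0 \sqrt{7} \cdot 6 = -51 + 354 \left(- \frac{1}{243}\right) 0 \cdot 6 = -51 - 0 = -51 + 0 = -51$)
$s{\left(-226,422 \right)} - m = \left(-6\right) \left(-226\right) 422 - -51 = 572232 + 51 = 572283$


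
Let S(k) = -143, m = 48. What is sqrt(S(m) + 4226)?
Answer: sqrt(4083) ≈ 63.898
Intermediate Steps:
sqrt(S(m) + 4226) = sqrt(-143 + 4226) = sqrt(4083)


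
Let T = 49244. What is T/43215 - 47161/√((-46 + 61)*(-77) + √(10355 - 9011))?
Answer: 49244/43215 - 47161/√(-1155 + 8*√21) ≈ 1.1395 + 1410.3*I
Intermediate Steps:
T/43215 - 47161/√((-46 + 61)*(-77) + √(10355 - 9011)) = 49244/43215 - 47161/√((-46 + 61)*(-77) + √(10355 - 9011)) = 49244*(1/43215) - 47161/√(15*(-77) + √1344) = 49244/43215 - 47161/√(-1155 + 8*√21)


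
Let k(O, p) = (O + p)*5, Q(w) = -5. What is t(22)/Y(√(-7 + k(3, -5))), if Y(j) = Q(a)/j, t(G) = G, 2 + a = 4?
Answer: -22*I*√17/5 ≈ -18.142*I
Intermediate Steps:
a = 2 (a = -2 + 4 = 2)
k(O, p) = 5*O + 5*p
Y(j) = -5/j
t(22)/Y(√(-7 + k(3, -5))) = 22/((-5/√(-7 + (5*3 + 5*(-5))))) = 22/((-5/√(-7 + (15 - 25)))) = 22/((-5/√(-7 - 10))) = 22/((-5*(-I*√17/17))) = 22/((-(-5)*I*√17/17)) = 22/((5*I*√17/17)) = 22*(-I*√17/5) = -22*I*√17/5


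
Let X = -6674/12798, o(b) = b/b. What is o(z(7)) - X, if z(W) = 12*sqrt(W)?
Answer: 9736/6399 ≈ 1.5215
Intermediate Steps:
o(b) = 1
X = -3337/6399 (X = -6674*1/12798 = -3337/6399 ≈ -0.52149)
o(z(7)) - X = 1 - 1*(-3337/6399) = 1 + 3337/6399 = 9736/6399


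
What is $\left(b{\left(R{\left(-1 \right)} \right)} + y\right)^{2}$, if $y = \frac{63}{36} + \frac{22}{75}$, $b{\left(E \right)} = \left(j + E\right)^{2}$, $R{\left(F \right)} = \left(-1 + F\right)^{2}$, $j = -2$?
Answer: $\frac{3286969}{90000} \approx 36.522$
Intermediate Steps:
$b{\left(E \right)} = \left(-2 + E\right)^{2}$
$y = \frac{613}{300}$ ($y = 63 \cdot \frac{1}{36} + 22 \cdot \frac{1}{75} = \frac{7}{4} + \frac{22}{75} = \frac{613}{300} \approx 2.0433$)
$\left(b{\left(R{\left(-1 \right)} \right)} + y\right)^{2} = \left(\left(-2 + \left(-1 - 1\right)^{2}\right)^{2} + \frac{613}{300}\right)^{2} = \left(\left(-2 + \left(-2\right)^{2}\right)^{2} + \frac{613}{300}\right)^{2} = \left(\left(-2 + 4\right)^{2} + \frac{613}{300}\right)^{2} = \left(2^{2} + \frac{613}{300}\right)^{2} = \left(4 + \frac{613}{300}\right)^{2} = \left(\frac{1813}{300}\right)^{2} = \frac{3286969}{90000}$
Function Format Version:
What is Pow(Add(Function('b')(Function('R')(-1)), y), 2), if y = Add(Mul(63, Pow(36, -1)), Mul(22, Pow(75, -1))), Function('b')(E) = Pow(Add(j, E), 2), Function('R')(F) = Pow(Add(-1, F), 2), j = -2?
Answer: Rational(3286969, 90000) ≈ 36.522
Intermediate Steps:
Function('b')(E) = Pow(Add(-2, E), 2)
y = Rational(613, 300) (y = Add(Mul(63, Rational(1, 36)), Mul(22, Rational(1, 75))) = Add(Rational(7, 4), Rational(22, 75)) = Rational(613, 300) ≈ 2.0433)
Pow(Add(Function('b')(Function('R')(-1)), y), 2) = Pow(Add(Pow(Add(-2, Pow(Add(-1, -1), 2)), 2), Rational(613, 300)), 2) = Pow(Add(Pow(Add(-2, Pow(-2, 2)), 2), Rational(613, 300)), 2) = Pow(Add(Pow(Add(-2, 4), 2), Rational(613, 300)), 2) = Pow(Add(Pow(2, 2), Rational(613, 300)), 2) = Pow(Add(4, Rational(613, 300)), 2) = Pow(Rational(1813, 300), 2) = Rational(3286969, 90000)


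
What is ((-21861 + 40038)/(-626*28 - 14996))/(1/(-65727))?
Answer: 1194719679/32524 ≈ 36734.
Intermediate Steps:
((-21861 + 40038)/(-626*28 - 14996))/(1/(-65727)) = (18177/(-17528 - 14996))/(-1/65727) = (18177/(-32524))*(-65727) = (18177*(-1/32524))*(-65727) = -18177/32524*(-65727) = 1194719679/32524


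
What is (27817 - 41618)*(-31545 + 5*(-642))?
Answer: 479653755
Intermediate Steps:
(27817 - 41618)*(-31545 + 5*(-642)) = -13801*(-31545 - 3210) = -13801*(-34755) = 479653755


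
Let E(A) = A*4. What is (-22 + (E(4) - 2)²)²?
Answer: 30276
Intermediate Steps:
E(A) = 4*A
(-22 + (E(4) - 2)²)² = (-22 + (4*4 - 2)²)² = (-22 + (16 - 2)²)² = (-22 + 14²)² = (-22 + 196)² = 174² = 30276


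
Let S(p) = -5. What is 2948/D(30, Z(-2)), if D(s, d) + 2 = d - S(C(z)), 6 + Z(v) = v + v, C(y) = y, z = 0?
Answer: -2948/7 ≈ -421.14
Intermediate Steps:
Z(v) = -6 + 2*v (Z(v) = -6 + (v + v) = -6 + 2*v)
D(s, d) = 3 + d (D(s, d) = -2 + (d - 1*(-5)) = -2 + (d + 5) = -2 + (5 + d) = 3 + d)
2948/D(30, Z(-2)) = 2948/(3 + (-6 + 2*(-2))) = 2948/(3 + (-6 - 4)) = 2948/(3 - 10) = 2948/(-7) = 2948*(-1/7) = -2948/7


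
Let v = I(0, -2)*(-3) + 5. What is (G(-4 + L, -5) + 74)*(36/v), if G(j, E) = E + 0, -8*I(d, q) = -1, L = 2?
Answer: 19872/37 ≈ 537.08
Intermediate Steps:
I(d, q) = 1/8 (I(d, q) = -1/8*(-1) = 1/8)
v = 37/8 (v = (1/8)*(-3) + 5 = -3/8 + 5 = 37/8 ≈ 4.6250)
G(j, E) = E
(G(-4 + L, -5) + 74)*(36/v) = (-5 + 74)*(36/(37/8)) = 69*(36*(8/37)) = 69*(288/37) = 19872/37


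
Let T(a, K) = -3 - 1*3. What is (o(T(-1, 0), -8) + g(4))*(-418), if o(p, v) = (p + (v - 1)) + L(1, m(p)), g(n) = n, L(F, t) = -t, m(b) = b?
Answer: 2090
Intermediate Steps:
T(a, K) = -6 (T(a, K) = -3 - 3 = -6)
o(p, v) = -1 + v (o(p, v) = (p + (v - 1)) - p = (p + (-1 + v)) - p = (-1 + p + v) - p = -1 + v)
(o(T(-1, 0), -8) + g(4))*(-418) = ((-1 - 8) + 4)*(-418) = (-9 + 4)*(-418) = -5*(-418) = 2090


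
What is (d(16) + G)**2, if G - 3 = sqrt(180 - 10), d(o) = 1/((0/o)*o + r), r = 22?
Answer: 86769/484 + 67*sqrt(170)/11 ≈ 258.69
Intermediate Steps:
d(o) = 1/22 (d(o) = 1/((0/o)*o + 22) = 1/(0*o + 22) = 1/(0 + 22) = 1/22)
G = 3 + sqrt(170) (G = 3 + sqrt(180 - 10) = 3 + sqrt(170) ≈ 16.038)
(d(16) + G)**2 = (1/22 + (3 + sqrt(170)))**2 = (67/22 + sqrt(170))**2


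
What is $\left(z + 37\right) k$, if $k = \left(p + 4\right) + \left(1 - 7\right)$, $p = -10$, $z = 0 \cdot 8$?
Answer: $-444$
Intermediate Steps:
$z = 0$
$k = -12$ ($k = \left(-10 + 4\right) + \left(1 - 7\right) = -6 - 6 = -12$)
$\left(z + 37\right) k = \left(0 + 37\right) \left(-12\right) = 37 \left(-12\right) = -444$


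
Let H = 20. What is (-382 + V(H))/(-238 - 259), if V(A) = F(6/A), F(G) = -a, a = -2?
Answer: 380/497 ≈ 0.76459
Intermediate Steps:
F(G) = 2 (F(G) = -1*(-2) = 2)
V(A) = 2
(-382 + V(H))/(-238 - 259) = (-382 + 2)/(-238 - 259) = -380/(-497) = -380*(-1/497) = 380/497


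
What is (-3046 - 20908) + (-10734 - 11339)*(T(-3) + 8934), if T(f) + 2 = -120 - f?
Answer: -194597449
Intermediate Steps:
T(f) = -122 - f (T(f) = -2 + (-120 - f) = -122 - f)
(-3046 - 20908) + (-10734 - 11339)*(T(-3) + 8934) = (-3046 - 20908) + (-10734 - 11339)*((-122 - 1*(-3)) + 8934) = -23954 - 22073*((-122 + 3) + 8934) = -23954 - 22073*(-119 + 8934) = -23954 - 22073*8815 = -23954 - 194573495 = -194597449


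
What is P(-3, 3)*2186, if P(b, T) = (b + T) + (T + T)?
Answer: 13116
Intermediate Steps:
P(b, T) = b + 3*T (P(b, T) = (T + b) + 2*T = b + 3*T)
P(-3, 3)*2186 = (-3 + 3*3)*2186 = (-3 + 9)*2186 = 6*2186 = 13116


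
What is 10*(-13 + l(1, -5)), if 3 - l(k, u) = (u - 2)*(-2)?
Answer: -240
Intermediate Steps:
l(k, u) = -1 + 2*u (l(k, u) = 3 - (u - 2)*(-2) = 3 - (-2 + u)*(-2) = 3 - (4 - 2*u) = 3 + (-4 + 2*u) = -1 + 2*u)
10*(-13 + l(1, -5)) = 10*(-13 + (-1 + 2*(-5))) = 10*(-13 + (-1 - 10)) = 10*(-13 - 11) = 10*(-24) = -240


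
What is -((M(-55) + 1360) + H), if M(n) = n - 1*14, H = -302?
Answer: -989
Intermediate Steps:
M(n) = -14 + n (M(n) = n - 14 = -14 + n)
-((M(-55) + 1360) + H) = -(((-14 - 55) + 1360) - 302) = -((-69 + 1360) - 302) = -(1291 - 302) = -1*989 = -989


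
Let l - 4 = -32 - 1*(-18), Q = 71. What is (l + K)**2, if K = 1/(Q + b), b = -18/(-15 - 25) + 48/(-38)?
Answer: 70931668900/711342241 ≈ 99.715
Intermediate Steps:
l = -10 (l = 4 + (-32 - 1*(-18)) = 4 + (-32 + 18) = 4 - 14 = -10)
b = -309/380 (b = -18/(-40) + 48*(-1/38) = -18*(-1/40) - 24/19 = 9/20 - 24/19 = -309/380 ≈ -0.81316)
K = 380/26671 (K = 1/(71 - 309/380) = 1/(26671/380) = 380/26671 ≈ 0.014248)
(l + K)**2 = (-10 + 380/26671)**2 = (-266330/26671)**2 = 70931668900/711342241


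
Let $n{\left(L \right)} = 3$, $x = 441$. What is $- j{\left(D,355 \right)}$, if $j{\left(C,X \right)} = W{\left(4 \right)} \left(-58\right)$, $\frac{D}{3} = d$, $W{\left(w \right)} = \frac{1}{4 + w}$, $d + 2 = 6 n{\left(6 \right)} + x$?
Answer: $\frac{29}{4} \approx 7.25$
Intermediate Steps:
$d = 457$ ($d = -2 + \left(6 \cdot 3 + 441\right) = -2 + \left(18 + 441\right) = -2 + 459 = 457$)
$D = 1371$ ($D = 3 \cdot 457 = 1371$)
$j{\left(C,X \right)} = - \frac{29}{4}$ ($j{\left(C,X \right)} = \frac{1}{4 + 4} \left(-58\right) = \frac{1}{8} \left(-58\right) = - \frac{29}{4}$)
$- j{\left(D,355 \right)} = \left(-1\right) \left(- \frac{29}{4}\right) = \frac{29}{4}$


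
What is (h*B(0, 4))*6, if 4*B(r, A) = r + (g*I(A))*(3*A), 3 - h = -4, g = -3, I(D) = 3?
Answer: -1134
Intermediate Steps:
h = 7 (h = 3 - 1*(-4) = 3 + 4 = 7)
B(r, A) = -27*A/4 + r/4 (B(r, A) = (r + (-3*3)*(3*A))/4 = (r - 27*A)/4 = -27*A/4 + r/4)
(h*B(0, 4))*6 = (7*(-27/4*4 + (¼)*0))*6 = (7*(-27 + 0))*6 = (7*(-27))*6 = -189*6 = -1134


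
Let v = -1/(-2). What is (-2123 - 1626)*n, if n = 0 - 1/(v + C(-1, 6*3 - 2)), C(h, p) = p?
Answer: 7498/33 ≈ 227.21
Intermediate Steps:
v = 1/2 (v = -1*(-1/2) = 1/2 ≈ 0.50000)
n = -2/33 (n = 0 - 1/(1/2 + (6*3 - 2)) = 0 - 1/(1/2 + (18 - 2)) = 0 - 1/(1/2 + 16) = 0 - 1/33/2 = 0 - 1*2/33 = 0 - 2/33 = -2/33 ≈ -0.060606)
(-2123 - 1626)*n = (-2123 - 1626)*(-2/33) = -3749*(-2/33) = 7498/33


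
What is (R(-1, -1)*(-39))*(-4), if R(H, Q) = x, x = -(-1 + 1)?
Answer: 0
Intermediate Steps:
x = 0 (x = -1*0 = 0)
R(H, Q) = 0
(R(-1, -1)*(-39))*(-4) = (0*(-39))*(-4) = 0*(-4) = 0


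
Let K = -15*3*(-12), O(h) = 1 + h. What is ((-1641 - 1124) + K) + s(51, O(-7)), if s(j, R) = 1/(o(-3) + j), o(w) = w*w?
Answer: -133499/60 ≈ -2225.0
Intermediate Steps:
o(w) = w²
K = 540 (K = -45*(-12) = 540)
s(j, R) = 1/(9 + j) (s(j, R) = 1/((-3)² + j) = 1/(9 + j))
((-1641 - 1124) + K) + s(51, O(-7)) = ((-1641 - 1124) + 540) + 1/(9 + 51) = (-2765 + 540) + 1/60 = -2225 + 1/60 = -133499/60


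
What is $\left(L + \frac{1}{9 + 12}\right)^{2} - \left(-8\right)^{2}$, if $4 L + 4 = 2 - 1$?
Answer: $- \frac{448103}{7056} \approx -63.507$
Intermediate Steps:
$L = - \frac{3}{4}$ ($L = -1 + \frac{2 - 1}{4} = -1 + \frac{1}{4} \cdot 1 = -1 + \frac{1}{4} = - \frac{3}{4} \approx -0.75$)
$\left(L + \frac{1}{9 + 12}\right)^{2} - \left(-8\right)^{2} = \left(- \frac{3}{4} + \frac{1}{9 + 12}\right)^{2} - \left(-8\right)^{2} = \left(- \frac{3}{4} + \frac{1}{21}\right)^{2} - 64 = \left(- \frac{59}{84}\right)^{2} - 64 = \frac{3481}{7056} - 64 = - \frac{448103}{7056}$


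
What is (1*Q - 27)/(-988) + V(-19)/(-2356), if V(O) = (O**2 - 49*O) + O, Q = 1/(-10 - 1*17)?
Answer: -424193/826956 ≈ -0.51296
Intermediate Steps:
Q = -1/27 (Q = 1/(-10 - 17) = 1/(-27) = -1/27 ≈ -0.037037)
V(O) = O**2 - 48*O
(1*Q - 27)/(-988) + V(-19)/(-2356) = (1*(-1/27) - 27)/(-988) - 19*(-48 - 19)/(-2356) = (-1/27 - 27)*(-1/988) - 19*(-67)*(-1/2356) = -730/27*(-1/988) + 1273*(-1/2356) = 365/13338 - 67/124 = -424193/826956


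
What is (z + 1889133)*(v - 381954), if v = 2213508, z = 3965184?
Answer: 10722497718618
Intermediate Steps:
(z + 1889133)*(v - 381954) = (3965184 + 1889133)*(2213508 - 381954) = 5854317*1831554 = 10722497718618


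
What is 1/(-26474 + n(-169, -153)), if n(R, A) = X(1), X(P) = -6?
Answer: -1/26480 ≈ -3.7764e-5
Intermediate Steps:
n(R, A) = -6
1/(-26474 + n(-169, -153)) = 1/(-26474 - 6) = 1/(-26480) = -1/26480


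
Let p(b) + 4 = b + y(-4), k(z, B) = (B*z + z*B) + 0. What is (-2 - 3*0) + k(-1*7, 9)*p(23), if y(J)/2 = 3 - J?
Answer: -4160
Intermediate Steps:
y(J) = 6 - 2*J (y(J) = 2*(3 - J) = 6 - 2*J)
k(z, B) = 2*B*z (k(z, B) = (B*z + B*z) + 0 = 2*B*z + 0 = 2*B*z)
p(b) = 10 + b (p(b) = -4 + (b + (6 - 2*(-4))) = -4 + (b + (6 + 8)) = -4 + (b + 14) = -4 + (14 + b) = 10 + b)
(-2 - 3*0) + k(-1*7, 9)*p(23) = (-2 - 3*0) + (2*9*(-1*7))*(10 + 23) = (-2 + 0) + (2*9*(-7))*33 = -2 - 126*33 = -2 - 4158 = -4160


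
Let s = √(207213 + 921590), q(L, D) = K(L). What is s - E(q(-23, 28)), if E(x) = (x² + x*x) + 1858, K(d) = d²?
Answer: -561540 + √1128803 ≈ -5.6048e+5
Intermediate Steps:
q(L, D) = L²
E(x) = 1858 + 2*x² (E(x) = (x² + x²) + 1858 = 2*x² + 1858 = 1858 + 2*x²)
s = √1128803 ≈ 1062.5
s - E(q(-23, 28)) = √1128803 - (1858 + 2*((-23)²)²) = √1128803 - (1858 + 2*529²) = √1128803 - (1858 + 2*279841) = √1128803 - (1858 + 559682) = √1128803 - 1*561540 = √1128803 - 561540 = -561540 + √1128803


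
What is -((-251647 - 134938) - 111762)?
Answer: 498347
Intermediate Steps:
-((-251647 - 134938) - 111762) = -(-386585 - 111762) = -1*(-498347) = 498347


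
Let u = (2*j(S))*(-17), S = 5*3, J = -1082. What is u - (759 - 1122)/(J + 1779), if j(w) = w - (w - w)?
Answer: -355107/697 ≈ -509.48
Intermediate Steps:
S = 15
j(w) = w (j(w) = w - 1*0 = w + 0 = w)
u = -510 (u = (2*15)*(-17) = 30*(-17) = -510)
u - (759 - 1122)/(J + 1779) = -510 - (759 - 1122)/(-1082 + 1779) = -510 - (-363)/697 = -510 - 1*(-363/697) = -510 + 363/697 = -355107/697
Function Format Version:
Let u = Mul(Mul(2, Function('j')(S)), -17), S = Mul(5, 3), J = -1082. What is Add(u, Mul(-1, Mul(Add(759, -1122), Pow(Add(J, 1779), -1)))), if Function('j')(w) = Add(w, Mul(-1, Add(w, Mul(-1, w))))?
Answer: Rational(-355107, 697) ≈ -509.48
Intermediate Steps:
S = 15
Function('j')(w) = w (Function('j')(w) = Add(w, Mul(-1, 0)) = Add(w, 0) = w)
u = -510 (u = Mul(Mul(2, 15), -17) = Mul(30, -17) = -510)
Add(u, Mul(-1, Mul(Add(759, -1122), Pow(Add(J, 1779), -1)))) = Add(-510, Mul(-1, Mul(Add(759, -1122), Pow(Add(-1082, 1779), -1)))) = Add(-510, Mul(-1, Mul(-363, Pow(697, -1)))) = Add(-510, Mul(-1, Mul(-363, Rational(1, 697)))) = Add(-510, Mul(-1, Rational(-363, 697))) = Add(-510, Rational(363, 697)) = Rational(-355107, 697)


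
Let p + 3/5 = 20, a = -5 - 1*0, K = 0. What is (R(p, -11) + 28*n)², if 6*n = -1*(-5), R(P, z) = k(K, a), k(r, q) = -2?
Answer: 4096/9 ≈ 455.11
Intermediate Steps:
a = -5 (a = -5 + 0 = -5)
p = 97/5 (p = -⅗ + 20 = 97/5 ≈ 19.400)
R(P, z) = -2
n = ⅚ (n = (-1*(-5))/6 = (⅙)*5 = ⅚ ≈ 0.83333)
(R(p, -11) + 28*n)² = (-2 + 28*(⅚))² = (-2 + 70/3)² = (64/3)² = 4096/9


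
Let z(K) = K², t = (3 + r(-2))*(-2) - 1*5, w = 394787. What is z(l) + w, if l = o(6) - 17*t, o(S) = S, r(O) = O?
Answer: 410412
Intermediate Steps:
t = -7 (t = (3 - 2)*(-2) - 1*5 = 1*(-2) - 5 = -2 - 5 = -7)
l = 125 (l = 6 - 17*(-7) = 6 + 119 = 125)
z(l) + w = 125² + 394787 = 15625 + 394787 = 410412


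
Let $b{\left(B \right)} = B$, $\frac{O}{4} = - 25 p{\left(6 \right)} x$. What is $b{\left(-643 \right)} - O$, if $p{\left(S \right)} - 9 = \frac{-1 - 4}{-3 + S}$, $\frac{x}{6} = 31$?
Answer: $135757$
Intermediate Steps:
$x = 186$ ($x = 6 \cdot 31 = 186$)
$p{\left(S \right)} = 9 - \frac{5}{-3 + S}$ ($p{\left(S \right)} = 9 + \frac{-1 - 4}{-3 + S} = 9 - \frac{5}{-3 + S}$)
$O = -136400$ ($O = 4 - 25 \frac{-32 + 9 \cdot 6}{-3 + 6} \cdot 186 = 4 - 25 \frac{-32 + 54}{3} \cdot 186 = 4 - 25 \cdot \frac{1}{3} \cdot 22 \cdot 186 = 4 \left(-25\right) \frac{22}{3} \cdot 186 = 4 \left(\left(- \frac{550}{3}\right) 186\right) = 4 \left(-34100\right) = -136400$)
$b{\left(-643 \right)} - O = -643 - -136400 = -643 + 136400 = 135757$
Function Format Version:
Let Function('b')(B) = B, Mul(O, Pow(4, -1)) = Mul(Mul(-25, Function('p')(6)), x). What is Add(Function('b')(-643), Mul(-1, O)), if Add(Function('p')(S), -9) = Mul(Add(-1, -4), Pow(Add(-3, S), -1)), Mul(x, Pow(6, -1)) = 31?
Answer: 135757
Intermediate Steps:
x = 186 (x = Mul(6, 31) = 186)
Function('p')(S) = Add(9, Mul(-5, Pow(Add(-3, S), -1))) (Function('p')(S) = Add(9, Mul(Add(-1, -4), Pow(Add(-3, S), -1))) = Add(9, Mul(-5, Pow(Add(-3, S), -1))))
O = -136400 (O = Mul(4, Mul(Mul(-25, Mul(Pow(Add(-3, 6), -1), Add(-32, Mul(9, 6)))), 186)) = Mul(4, Mul(Mul(-25, Mul(Pow(3, -1), Add(-32, 54))), 186)) = Mul(4, Mul(Mul(-25, Mul(Rational(1, 3), 22)), 186)) = Mul(4, Mul(Mul(-25, Rational(22, 3)), 186)) = Mul(4, Mul(Rational(-550, 3), 186)) = Mul(4, -34100) = -136400)
Add(Function('b')(-643), Mul(-1, O)) = Add(-643, Mul(-1, -136400)) = Add(-643, 136400) = 135757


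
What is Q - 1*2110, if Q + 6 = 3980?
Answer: 1864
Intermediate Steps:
Q = 3974 (Q = -6 + 3980 = 3974)
Q - 1*2110 = 3974 - 1*2110 = 3974 - 2110 = 1864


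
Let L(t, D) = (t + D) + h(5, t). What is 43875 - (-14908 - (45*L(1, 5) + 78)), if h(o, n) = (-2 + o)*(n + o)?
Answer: 59941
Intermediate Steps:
L(t, D) = 15 + D + 4*t (L(t, D) = (t + D) + (5² - 2*t - 2*5 + t*5) = (D + t) + (25 - 2*t - 10 + 5*t) = (D + t) + (15 + 3*t) = 15 + D + 4*t)
43875 - (-14908 - (45*L(1, 5) + 78)) = 43875 - (-14908 - (45*(15 + 5 + 4*1) + 78)) = 43875 - (-14908 - (45*(15 + 5 + 4) + 78)) = 43875 - (-14908 - (45*24 + 78)) = 43875 - (-14908 - (1080 + 78)) = 43875 - (-14908 - 1*1158) = 43875 - (-14908 - 1158) = 43875 - 1*(-16066) = 43875 + 16066 = 59941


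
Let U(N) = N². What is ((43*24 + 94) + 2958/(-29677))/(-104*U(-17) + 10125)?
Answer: -33413344/591492287 ≈ -0.056490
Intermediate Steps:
((43*24 + 94) + 2958/(-29677))/(-104*U(-17) + 10125) = ((43*24 + 94) + 2958/(-29677))/(-104*(-17)² + 10125) = ((1032 + 94) + 2958*(-1/29677))/(-104*289 + 10125) = (1126 - 2958/29677)/(-30056 + 10125) = (33413344/29677)/(-19931) = (33413344/29677)*(-1/19931) = -33413344/591492287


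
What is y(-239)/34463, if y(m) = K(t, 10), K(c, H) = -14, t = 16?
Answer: -14/34463 ≈ -0.00040623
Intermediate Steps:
y(m) = -14
y(-239)/34463 = -14/34463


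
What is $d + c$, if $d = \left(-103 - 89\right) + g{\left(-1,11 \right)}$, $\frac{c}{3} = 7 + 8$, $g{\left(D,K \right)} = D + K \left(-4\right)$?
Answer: $-192$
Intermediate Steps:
$g{\left(D,K \right)} = D - 4 K$
$c = 45$ ($c = 3 \left(7 + 8\right) = 3 \cdot 15 = 45$)
$d = -237$ ($d = \left(-103 - 89\right) - 45 = -192 - 45 = -237$)
$d + c = -237 + 45 = -192$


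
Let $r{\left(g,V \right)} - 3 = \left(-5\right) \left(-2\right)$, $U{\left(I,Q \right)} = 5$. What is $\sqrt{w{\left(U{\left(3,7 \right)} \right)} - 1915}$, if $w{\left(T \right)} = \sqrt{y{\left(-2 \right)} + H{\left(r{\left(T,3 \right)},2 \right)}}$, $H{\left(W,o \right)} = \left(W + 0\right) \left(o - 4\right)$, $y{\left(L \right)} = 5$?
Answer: $\sqrt{-1915 + i \sqrt{21}} \approx 0.0524 + 43.761 i$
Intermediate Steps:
$r{\left(g,V \right)} = 13$ ($r{\left(g,V \right)} = 3 - -10 = 3 + 10 = 13$)
$H{\left(W,o \right)} = W \left(-4 + o\right)$
$w{\left(T \right)} = i \sqrt{21}$ ($w{\left(T \right)} = \sqrt{5 + 13 \left(-4 + 2\right)} = \sqrt{5 + 13 \left(-2\right)} = \sqrt{5 - 26} = \sqrt{-21} = i \sqrt{21}$)
$\sqrt{w{\left(U{\left(3,7 \right)} \right)} - 1915} = \sqrt{i \sqrt{21} - 1915} = \sqrt{-1915 + i \sqrt{21}}$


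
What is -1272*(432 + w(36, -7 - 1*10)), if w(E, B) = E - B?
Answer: -616920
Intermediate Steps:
-1272*(432 + w(36, -7 - 1*10)) = -1272*(432 + (36 - (-7 - 1*10))) = -1272*(432 + (36 - (-7 - 10))) = -1272*(432 + (36 - 1*(-17))) = -1272*(432 + (36 + 17)) = -1272*(432 + 53) = -1272*485 = -616920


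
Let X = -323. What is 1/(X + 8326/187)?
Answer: -187/52075 ≈ -0.0035910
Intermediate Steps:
1/(X + 8326/187) = 1/(-323 + 8326/187) = 1/(-52075/187) = -187/52075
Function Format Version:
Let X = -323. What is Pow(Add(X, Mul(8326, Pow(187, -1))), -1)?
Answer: Rational(-187, 52075) ≈ -0.0035910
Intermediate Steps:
Pow(Add(X, Mul(8326, Pow(187, -1))), -1) = Pow(Add(-323, Mul(8326, Pow(187, -1))), -1) = Pow(Add(-323, Mul(8326, Rational(1, 187))), -1) = Pow(Add(-323, Rational(8326, 187)), -1) = Pow(Rational(-52075, 187), -1) = Rational(-187, 52075)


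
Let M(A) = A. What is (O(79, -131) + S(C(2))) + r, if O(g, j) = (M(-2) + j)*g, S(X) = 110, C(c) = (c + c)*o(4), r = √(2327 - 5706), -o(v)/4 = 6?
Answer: -10397 + I*√3379 ≈ -10397.0 + 58.129*I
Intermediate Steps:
o(v) = -24 (o(v) = -4*6 = -24)
r = I*√3379 (r = √(-3379) = I*√3379 ≈ 58.129*I)
C(c) = -48*c (C(c) = (c + c)*(-24) = (2*c)*(-24) = -48*c)
O(g, j) = g*(-2 + j) (O(g, j) = (-2 + j)*g = g*(-2 + j))
(O(79, -131) + S(C(2))) + r = (79*(-2 - 131) + 110) + I*√3379 = (79*(-133) + 110) + I*√3379 = (-10507 + 110) + I*√3379 = -10397 + I*√3379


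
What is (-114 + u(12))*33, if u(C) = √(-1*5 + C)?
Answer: -3762 + 33*√7 ≈ -3674.7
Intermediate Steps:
u(C) = √(-5 + C)
(-114 + u(12))*33 = (-114 + √(-5 + 12))*33 = (-114 + √7)*33 = -3762 + 33*√7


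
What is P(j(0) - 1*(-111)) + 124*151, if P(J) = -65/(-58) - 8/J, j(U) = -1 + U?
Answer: 59732903/3190 ≈ 18725.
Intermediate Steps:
P(J) = 65/58 - 8/J (P(J) = -65*(-1/58) - 8/J = 65/58 - 8/J)
P(j(0) - 1*(-111)) + 124*151 = (65/58 - 8/((-1 + 0) - 1*(-111))) + 124*151 = (65/58 - 8/(-1 + 111)) + 18724 = (65/58 - 8/110) + 18724 = (65/58 - 8*1/110) + 18724 = (65/58 - 4/55) + 18724 = 3343/3190 + 18724 = 59732903/3190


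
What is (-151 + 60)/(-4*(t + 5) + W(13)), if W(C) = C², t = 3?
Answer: -91/137 ≈ -0.66423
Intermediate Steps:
(-151 + 60)/(-4*(t + 5) + W(13)) = (-151 + 60)/(-4*(3 + 5) + 13²) = -91/(-4*8 + 169) = -91/(-32 + 169) = -91/137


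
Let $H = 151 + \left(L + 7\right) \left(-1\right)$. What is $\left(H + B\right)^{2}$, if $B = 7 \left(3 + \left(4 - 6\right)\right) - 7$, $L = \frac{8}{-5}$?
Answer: $\frac{529984}{25} \approx 21199.0$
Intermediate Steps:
$L = - \frac{8}{5}$ ($L = 8 \left(- \frac{1}{5}\right) = - \frac{8}{5} \approx -1.6$)
$B = 0$ ($B = 7 \left(3 + \left(4 - 6\right)\right) - 7 = 7 \left(3 - 2\right) - 7 = 7 \cdot 1 - 7 = 7 - 7 = 0$)
$H = \frac{728}{5}$ ($H = 151 + \left(- \frac{8}{5} + 7\right) \left(-1\right) = 151 + \frac{27}{5} \left(-1\right) = 151 - \frac{27}{5} = \frac{728}{5} \approx 145.6$)
$\left(H + B\right)^{2} = \left(\frac{728}{5} + 0\right)^{2} = \left(\frac{728}{5}\right)^{2} = \frac{529984}{25}$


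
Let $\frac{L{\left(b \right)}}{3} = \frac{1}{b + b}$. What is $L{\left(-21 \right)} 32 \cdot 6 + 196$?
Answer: $\frac{1276}{7} \approx 182.29$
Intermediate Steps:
$L{\left(b \right)} = \frac{3}{2 b}$ ($L{\left(b \right)} = \frac{3}{b + b} = \frac{3}{2 b}$)
$L{\left(-21 \right)} 32 \cdot 6 + 196 = \frac{3}{2 \left(-21\right)} 32 \cdot 6 + 196 = \frac{3}{2} \left(- \frac{1}{21}\right) 192 + 196 = \left(- \frac{1}{14}\right) 192 + 196 = - \frac{96}{7} + 196 = \frac{1276}{7}$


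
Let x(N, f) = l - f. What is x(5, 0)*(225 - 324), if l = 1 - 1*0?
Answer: -99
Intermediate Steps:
l = 1 (l = 1 + 0 = 1)
x(N, f) = 1 - f
x(5, 0)*(225 - 324) = (1 - 1*0)*(225 - 324) = (1 + 0)*(-99) = 1*(-99) = -99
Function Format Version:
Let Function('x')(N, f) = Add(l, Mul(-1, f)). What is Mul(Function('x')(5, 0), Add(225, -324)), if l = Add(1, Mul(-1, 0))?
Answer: -99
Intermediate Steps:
l = 1 (l = Add(1, 0) = 1)
Function('x')(N, f) = Add(1, Mul(-1, f))
Mul(Function('x')(5, 0), Add(225, -324)) = Mul(Add(1, Mul(-1, 0)), Add(225, -324)) = Mul(Add(1, 0), -99) = Mul(1, -99) = -99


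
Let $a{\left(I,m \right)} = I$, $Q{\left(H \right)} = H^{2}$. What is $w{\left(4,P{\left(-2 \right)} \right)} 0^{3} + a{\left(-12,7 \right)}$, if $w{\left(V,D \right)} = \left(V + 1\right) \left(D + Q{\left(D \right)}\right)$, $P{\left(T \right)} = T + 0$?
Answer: $-12$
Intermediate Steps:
$P{\left(T \right)} = T$
$w{\left(V,D \right)} = \left(1 + V\right) \left(D + D^{2}\right)$ ($w{\left(V,D \right)} = \left(V + 1\right) \left(D + D^{2}\right) = \left(1 + V\right) \left(D + D^{2}\right)$)
$w{\left(4,P{\left(-2 \right)} \right)} 0^{3} + a{\left(-12,7 \right)} = - 2 \left(1 - 2 + 4 - 8\right) 0^{3} - 12 = - 2 \left(1 - 2 + 4 - 8\right) 0 - 12 = \left(-2\right) \left(-5\right) 0 - 12 = 10 \cdot 0 - 12 = 0 - 12 = -12$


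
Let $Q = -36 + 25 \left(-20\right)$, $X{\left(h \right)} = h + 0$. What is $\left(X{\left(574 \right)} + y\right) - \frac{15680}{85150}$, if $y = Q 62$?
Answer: $- \frac{278084438}{8515} \approx -32658.0$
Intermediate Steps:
$X{\left(h \right)} = h$
$Q = -536$ ($Q = -36 - 500 = -536$)
$y = -33232$ ($y = \left(-536\right) 62 = -33232$)
$\left(X{\left(574 \right)} + y\right) - \frac{15680}{85150} = \left(574 - 33232\right) - \frac{15680}{85150} = -32658 - \frac{1568}{8515} = - \frac{278084438}{8515}$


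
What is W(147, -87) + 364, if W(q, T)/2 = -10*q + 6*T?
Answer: -3620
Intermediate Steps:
W(q, T) = -20*q + 12*T (W(q, T) = 2*(-10*q + 6*T) = -20*q + 12*T)
W(147, -87) + 364 = (-20*147 + 12*(-87)) + 364 = (-2940 - 1044) + 364 = -3984 + 364 = -3620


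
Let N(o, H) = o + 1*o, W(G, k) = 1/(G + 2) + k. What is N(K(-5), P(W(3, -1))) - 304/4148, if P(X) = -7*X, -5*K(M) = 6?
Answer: -12824/5185 ≈ -2.4733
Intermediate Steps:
W(G, k) = k + 1/(2 + G) (W(G, k) = 1/(2 + G) + k = k + 1/(2 + G))
K(M) = -6/5 (K(M) = -⅕*6 = -6/5)
N(o, H) = 2*o (N(o, H) = o + o = 2*o)
N(K(-5), P(W(3, -1))) - 304/4148 = 2*(-6/5) - 304/4148 = -12/5 - 304*1/4148 = -12/5 - 76/1037 = -12824/5185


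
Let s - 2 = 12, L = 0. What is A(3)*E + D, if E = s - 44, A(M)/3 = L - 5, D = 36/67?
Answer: 30186/67 ≈ 450.54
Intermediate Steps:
s = 14 (s = 2 + 12 = 14)
D = 36/67 (D = 36*(1/67) = 36/67 ≈ 0.53731)
A(M) = -15 (A(M) = 3*(0 - 5) = 3*(-5) = -15)
E = -30 (E = 14 - 44 = -30)
A(3)*E + D = -15*(-30) + 36/67 = 450 + 36/67 = 30186/67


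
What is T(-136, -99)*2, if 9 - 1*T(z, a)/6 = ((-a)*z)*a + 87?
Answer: -15996168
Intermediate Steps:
T(z, a) = -468 + 6*z*a² (T(z, a) = 54 - 6*(((-a)*z)*a + 87) = 54 - 6*((-a*z)*a + 87) = 54 - 6*(-z*a² + 87) = 54 - 6*(87 - z*a²) = 54 + (-522 + 6*z*a²) = -468 + 6*z*a²)
T(-136, -99)*2 = (-468 + 6*(-136)*(-99)²)*2 = (-468 + 6*(-136)*9801)*2 = (-468 - 7997616)*2 = -7998084*2 = -15996168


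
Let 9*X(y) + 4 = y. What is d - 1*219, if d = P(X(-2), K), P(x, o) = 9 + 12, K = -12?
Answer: -198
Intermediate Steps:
X(y) = -4/9 + y/9
P(x, o) = 21
d = 21
d - 1*219 = 21 - 1*219 = 21 - 219 = -198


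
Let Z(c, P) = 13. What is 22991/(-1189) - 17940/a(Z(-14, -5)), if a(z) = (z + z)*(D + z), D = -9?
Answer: -456187/2378 ≈ -191.84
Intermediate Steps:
a(z) = 2*z*(-9 + z) (a(z) = (z + z)*(-9 + z) = (2*z)*(-9 + z) = 2*z*(-9 + z))
22991/(-1189) - 17940/a(Z(-14, -5)) = 22991/(-1189) - 17940*1/(26*(-9 + 13)) = 22991*(-1/1189) - 17940/(2*13*4) = -22991/1189 - 17940/104 = -22991/1189 - 17940*1/104 = -22991/1189 - 345/2 = -456187/2378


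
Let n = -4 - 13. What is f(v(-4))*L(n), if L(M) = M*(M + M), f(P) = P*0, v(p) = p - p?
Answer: 0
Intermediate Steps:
v(p) = 0
f(P) = 0
n = -17
L(M) = 2*M**2 (L(M) = M*(2*M) = 2*M**2)
f(v(-4))*L(n) = 0*(2*(-17)**2) = 0*(2*289) = 0*578 = 0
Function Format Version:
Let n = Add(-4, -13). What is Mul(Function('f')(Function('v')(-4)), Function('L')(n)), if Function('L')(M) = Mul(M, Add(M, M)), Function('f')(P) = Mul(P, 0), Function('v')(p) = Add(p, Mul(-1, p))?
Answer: 0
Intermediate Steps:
Function('v')(p) = 0
Function('f')(P) = 0
n = -17
Function('L')(M) = Mul(2, Pow(M, 2)) (Function('L')(M) = Mul(M, Mul(2, M)) = Mul(2, Pow(M, 2)))
Mul(Function('f')(Function('v')(-4)), Function('L')(n)) = Mul(0, Mul(2, Pow(-17, 2))) = Mul(0, Mul(2, 289)) = Mul(0, 578) = 0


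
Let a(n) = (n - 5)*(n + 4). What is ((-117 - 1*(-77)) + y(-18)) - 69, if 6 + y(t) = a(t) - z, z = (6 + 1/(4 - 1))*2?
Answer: 583/3 ≈ 194.33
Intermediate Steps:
z = 38/3 (z = (6 + 1/3)*2 = (19/3)*2 = 38/3 ≈ 12.667)
a(n) = (-5 + n)*(4 + n)
y(t) = -116/3 + t**2 - t (y(t) = -6 + ((-20 + t**2 - t) - 1*38/3) = -6 + ((-20 + t**2 - t) - 38/3) = -6 + (-98/3 + t**2 - t) = -116/3 + t**2 - t)
((-117 - 1*(-77)) + y(-18)) - 69 = ((-117 - 1*(-77)) + (-116/3 + (-18)**2 - 1*(-18))) - 69 = ((-117 + 77) + (-116/3 + 324 + 18)) - 69 = (-40 + 910/3) - 69 = 790/3 - 69 = 583/3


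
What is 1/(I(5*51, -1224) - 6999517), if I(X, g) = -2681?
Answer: -1/7002198 ≈ -1.4281e-7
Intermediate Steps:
1/(I(5*51, -1224) - 6999517) = 1/(-2681 - 6999517) = 1/(-7002198) = -1/7002198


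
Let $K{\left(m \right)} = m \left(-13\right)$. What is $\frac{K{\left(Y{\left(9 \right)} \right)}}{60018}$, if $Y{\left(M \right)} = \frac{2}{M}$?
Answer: $- \frac{13}{270081} \approx -4.8134 \cdot 10^{-5}$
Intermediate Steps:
$K{\left(m \right)} = - 13 m$
$\frac{K{\left(Y{\left(9 \right)} \right)}}{60018} = \frac{\left(-13\right) \frac{2}{9}}{60018} = - 13 \cdot 2 \cdot \frac{1}{9} \cdot \frac{1}{60018} = \left(-13\right) \frac{2}{9} \cdot \frac{1}{60018} = \left(- \frac{26}{9}\right) \frac{1}{60018} = - \frac{13}{270081}$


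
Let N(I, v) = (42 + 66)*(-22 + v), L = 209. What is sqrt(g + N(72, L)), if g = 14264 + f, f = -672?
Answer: 2*sqrt(8447) ≈ 183.82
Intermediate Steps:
g = 13592 (g = 14264 - 672 = 13592)
N(I, v) = -2376 + 108*v (N(I, v) = 108*(-22 + v) = -2376 + 108*v)
sqrt(g + N(72, L)) = sqrt(13592 + (-2376 + 108*209)) = sqrt(13592 + (-2376 + 22572)) = sqrt(13592 + 20196) = sqrt(33788) = 2*sqrt(8447)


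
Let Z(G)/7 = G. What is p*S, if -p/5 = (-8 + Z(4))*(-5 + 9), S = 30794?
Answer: -12317600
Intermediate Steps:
Z(G) = 7*G
p = -400 (p = -5*(-8 + 7*4)*(-5 + 9) = -5*(-8 + 28)*4 = -100*4 = -5*80 = -400)
p*S = -400*30794 = -12317600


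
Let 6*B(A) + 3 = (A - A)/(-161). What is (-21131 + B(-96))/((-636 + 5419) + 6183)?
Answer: -42263/21932 ≈ -1.9270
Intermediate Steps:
B(A) = -½ (B(A) = -½ + ((A - A)/(-161))/6 = -½ + (0*(-1/161))/6 = -½ + (⅙)*0 = -½ + 0 = -½)
(-21131 + B(-96))/((-636 + 5419) + 6183) = (-21131 - ½)/((-636 + 5419) + 6183) = -42263/(2*(4783 + 6183)) = -42263/2/10966 = -42263/2*1/10966 = -42263/21932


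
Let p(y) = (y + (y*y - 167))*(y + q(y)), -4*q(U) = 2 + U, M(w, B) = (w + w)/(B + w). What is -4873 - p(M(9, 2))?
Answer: -6328483/1331 ≈ -4754.7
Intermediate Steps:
M(w, B) = 2*w/(B + w) (M(w, B) = (2*w)/(B + w) = 2*w/(B + w))
q(U) = -½ - U/4 (q(U) = -(2 + U)/4 = -½ - U/4)
p(y) = (-½ + 3*y/4)*(-167 + y + y²) (p(y) = (y + (y*y - 167))*(y + (-½ - y/4)) = (y + (y² - 167))*(-½ + 3*y/4) = (y + (-167 + y²))*(-½ + 3*y/4) = (-167 + y + y²)*(-½ + 3*y/4) = (-½ + 3*y/4)*(-167 + y + y²))
-4873 - p(M(9, 2)) = -4873 - (167/2 - 503*9/(2*(2 + 9)) + (2*9/(2 + 9))²/4 + 3*(2*9/(2 + 9))³/4) = -4873 - (167/2 - 503*9/(2*11) + (2*9/11)²/4 + 3*(2*9/11)³/4) = -4873 - (167/2 - 503*9/(2*11) + (2*9*(1/11))²/4 + 3*(2*9*(1/11))³/4) = -4873 - (167/2 - 503/4*18/11 + (18/11)²/4 + 3*(18/11)³/4) = -4873 - (167/2 - 4527/22 + (¼)*(324/121) + (¾)*(5832/1331)) = -4873 - (167/2 - 4527/22 + 81/121 + 4374/1331) = -4873 - 1*(-157480/1331) = -4873 + 157480/1331 = -6328483/1331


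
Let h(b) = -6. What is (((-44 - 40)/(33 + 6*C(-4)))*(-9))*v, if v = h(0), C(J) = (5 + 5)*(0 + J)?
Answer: 504/23 ≈ 21.913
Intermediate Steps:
C(J) = 10*J
v = -6
(((-44 - 40)/(33 + 6*C(-4)))*(-9))*v = (((-44 - 40)/(33 + 6*(10*(-4))))*(-9))*(-6) = (-84/(33 + 6*(-40))*(-9))*(-6) = (-84/(33 - 240)*(-9))*(-6) = (-84/(-207)*(-9))*(-6) = (-84*(-1/207)*(-9))*(-6) = ((28/69)*(-9))*(-6) = -84/23*(-6) = 504/23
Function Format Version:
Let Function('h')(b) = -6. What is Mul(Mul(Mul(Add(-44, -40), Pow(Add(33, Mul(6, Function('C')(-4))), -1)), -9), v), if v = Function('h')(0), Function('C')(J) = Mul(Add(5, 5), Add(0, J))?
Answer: Rational(504, 23) ≈ 21.913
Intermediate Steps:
Function('C')(J) = Mul(10, J)
v = -6
Mul(Mul(Mul(Add(-44, -40), Pow(Add(33, Mul(6, Function('C')(-4))), -1)), -9), v) = Mul(Mul(Mul(Add(-44, -40), Pow(Add(33, Mul(6, Mul(10, -4))), -1)), -9), -6) = Mul(Mul(Mul(-84, Pow(Add(33, Mul(6, -40)), -1)), -9), -6) = Mul(Mul(Mul(-84, Pow(Add(33, -240), -1)), -9), -6) = Mul(Mul(Mul(-84, Pow(-207, -1)), -9), -6) = Mul(Mul(Mul(-84, Rational(-1, 207)), -9), -6) = Mul(Mul(Rational(28, 69), -9), -6) = Mul(Rational(-84, 23), -6) = Rational(504, 23)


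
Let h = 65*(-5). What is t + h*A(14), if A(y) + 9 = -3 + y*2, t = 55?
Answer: -5145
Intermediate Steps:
h = -325
A(y) = -12 + 2*y (A(y) = -9 + (-3 + y*2) = -9 + (-3 + 2*y) = -12 + 2*y)
t + h*A(14) = 55 - 325*(-12 + 2*14) = 55 - 325*(-12 + 28) = 55 - 325*16 = 55 - 5200 = -5145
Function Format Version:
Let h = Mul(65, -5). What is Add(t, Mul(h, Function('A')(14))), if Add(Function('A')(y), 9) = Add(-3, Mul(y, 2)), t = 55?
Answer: -5145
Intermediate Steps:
h = -325
Function('A')(y) = Add(-12, Mul(2, y)) (Function('A')(y) = Add(-9, Add(-3, Mul(y, 2))) = Add(-9, Add(-3, Mul(2, y))) = Add(-12, Mul(2, y)))
Add(t, Mul(h, Function('A')(14))) = Add(55, Mul(-325, Add(-12, Mul(2, 14)))) = Add(55, Mul(-325, Add(-12, 28))) = Add(55, Mul(-325, 16)) = Add(55, -5200) = -5145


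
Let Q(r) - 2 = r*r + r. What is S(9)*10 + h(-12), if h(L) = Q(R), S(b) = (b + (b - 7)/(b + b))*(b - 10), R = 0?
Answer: -802/9 ≈ -89.111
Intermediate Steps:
Q(r) = 2 + r + r² (Q(r) = 2 + (r*r + r) = 2 + (r² + r) = 2 + (r + r²) = 2 + r + r²)
S(b) = (-10 + b)*(b + (-7 + b)/(2*b)) (S(b) = (b + (-7 + b)/((2*b)))*(-10 + b) = (b + (-7 + b)*(1/(2*b)))*(-10 + b) = (b + (-7 + b)/(2*b))*(-10 + b) = (-10 + b)*(b + (-7 + b)/(2*b)))
h(L) = 2 (h(L) = 2 + 0 + 0² = 2 + 0 + 0 = 2)
S(9)*10 + h(-12) = (-17/2 + 9² + 35/9 - 19/2*9)*10 + 2 = (-17/2 + 81 + 35*(⅑) - 171/2)*10 + 2 = (-17/2 + 81 + 35/9 - 171/2)*10 + 2 = -82/9*10 + 2 = -820/9 + 2 = -802/9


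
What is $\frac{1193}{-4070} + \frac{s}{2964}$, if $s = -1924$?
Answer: $- \frac{218591}{231990} \approx -0.94224$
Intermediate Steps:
$\frac{1193}{-4070} + \frac{s}{2964} = \frac{1193}{-4070} - \frac{1924}{2964} = 1193 \left(- \frac{1}{4070}\right) - \frac{37}{57} = - \frac{1193}{4070} - \frac{37}{57} = - \frac{218591}{231990}$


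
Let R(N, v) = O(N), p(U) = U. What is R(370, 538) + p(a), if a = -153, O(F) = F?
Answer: 217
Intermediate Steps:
R(N, v) = N
R(370, 538) + p(a) = 370 - 153 = 217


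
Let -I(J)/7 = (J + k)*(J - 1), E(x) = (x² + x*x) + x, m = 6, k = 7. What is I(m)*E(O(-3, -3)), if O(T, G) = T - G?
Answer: 0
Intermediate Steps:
E(x) = x + 2*x² (E(x) = (x² + x²) + x = 2*x² + x = x + 2*x²)
I(J) = -7*(-1 + J)*(7 + J) (I(J) = -7*(J + 7)*(J - 1) = -7*(7 + J)*(-1 + J) = -7*(-1 + J)*(7 + J))
I(m)*E(O(-3, -3)) = (49 - 42*6 - 7*6²)*((-3 - 1*(-3))*(1 + 2*(-3 - 1*(-3)))) = (49 - 252 - 7*36)*((-3 + 3)*(1 + 2*(-3 + 3))) = (49 - 252 - 252)*(0*(1 + 2*0)) = -0*(1 + 0) = -0 = -455*0 = 0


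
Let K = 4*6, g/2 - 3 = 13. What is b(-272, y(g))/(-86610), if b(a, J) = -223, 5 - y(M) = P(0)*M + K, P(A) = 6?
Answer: 223/86610 ≈ 0.0025748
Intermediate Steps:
g = 32 (g = 6 + 2*13 = 6 + 26 = 32)
K = 24
y(M) = -19 - 6*M (y(M) = 5 - (6*M + 24) = 5 - (24 + 6*M) = 5 + (-24 - 6*M) = -19 - 6*M)
b(-272, y(g))/(-86610) = -223/(-86610) = -223*(-1/86610) = 223/86610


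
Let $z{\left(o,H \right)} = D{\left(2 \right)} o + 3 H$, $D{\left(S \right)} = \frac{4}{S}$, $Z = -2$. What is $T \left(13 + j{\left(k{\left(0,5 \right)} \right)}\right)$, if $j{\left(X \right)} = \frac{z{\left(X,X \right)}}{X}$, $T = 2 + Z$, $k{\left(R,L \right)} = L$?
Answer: $0$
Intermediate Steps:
$T = 0$ ($T = 2 - 2 = 0$)
$z{\left(o,H \right)} = 2 o + 3 H$ ($z{\left(o,H \right)} = \frac{4}{2} o + 3 H = 4 \cdot \frac{1}{2} o + 3 H = 2 o + 3 H$)
$j{\left(X \right)} = 5$ ($j{\left(X \right)} = \frac{2 X + 3 X}{X} = \frac{5 X}{X} = 5$)
$T \left(13 + j{\left(k{\left(0,5 \right)} \right)}\right) = 0 \left(13 + 5\right) = 0 \cdot 18 = 0$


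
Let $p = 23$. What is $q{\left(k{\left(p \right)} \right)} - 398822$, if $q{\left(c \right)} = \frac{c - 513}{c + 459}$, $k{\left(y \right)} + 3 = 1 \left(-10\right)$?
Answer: $- \frac{88937569}{223} \approx -3.9882 \cdot 10^{5}$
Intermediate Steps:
$k{\left(y \right)} = -13$ ($k{\left(y \right)} = -3 + 1 \left(-10\right) = -3 - 10 = -13$)
$q{\left(c \right)} = \frac{-513 + c}{459 + c}$
$q{\left(k{\left(p \right)} \right)} - 398822 = \frac{-513 - 13}{459 - 13} - 398822 = \frac{1}{446} \left(-526\right) - 398822 = - \frac{263}{223} - 398822 = - \frac{88937569}{223}$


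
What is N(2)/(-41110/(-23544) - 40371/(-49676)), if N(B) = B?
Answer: 146196468/187042199 ≈ 0.78162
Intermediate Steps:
N(2)/(-41110/(-23544) - 40371/(-49676)) = 2/(-41110/(-23544) - 40371/(-49676)) = 2/(-41110*(-1/23544) - 40371*(-1/49676)) = 2/(20555/11772 + 40371/49676) = 2/(187042199/73098234) = 2*(73098234/187042199) = 146196468/187042199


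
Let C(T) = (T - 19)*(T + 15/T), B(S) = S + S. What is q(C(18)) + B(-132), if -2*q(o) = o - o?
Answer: -264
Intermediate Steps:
B(S) = 2*S
C(T) = (-19 + T)*(T + 15/T)
q(o) = 0 (q(o) = -(o - o)/2 = -1/2*0 = 0)
q(C(18)) + B(-132) = 0 + 2*(-132) = 0 - 264 = -264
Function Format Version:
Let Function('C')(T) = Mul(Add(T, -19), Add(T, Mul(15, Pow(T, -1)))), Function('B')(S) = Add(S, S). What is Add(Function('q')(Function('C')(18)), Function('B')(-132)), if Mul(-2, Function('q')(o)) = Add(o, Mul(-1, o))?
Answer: -264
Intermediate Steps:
Function('B')(S) = Mul(2, S)
Function('C')(T) = Mul(Add(-19, T), Add(T, Mul(15, Pow(T, -1))))
Function('q')(o) = 0 (Function('q')(o) = Mul(Rational(-1, 2), Add(o, Mul(-1, o))) = Mul(Rational(-1, 2), 0) = 0)
Add(Function('q')(Function('C')(18)), Function('B')(-132)) = Add(0, Mul(2, -132)) = Add(0, -264) = -264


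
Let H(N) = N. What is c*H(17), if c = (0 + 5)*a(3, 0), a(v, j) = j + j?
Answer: 0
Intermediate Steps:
a(v, j) = 2*j
c = 0 (c = (0 + 5)*(2*0) = 5*0 = 0)
c*H(17) = 0*17 = 0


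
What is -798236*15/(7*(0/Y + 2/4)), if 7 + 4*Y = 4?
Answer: -23947080/7 ≈ -3.4210e+6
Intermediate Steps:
Y = -¾ (Y = -7/4 + (¼)*4 = -7/4 + 1 = -¾ ≈ -0.75000)
-798236*15/(7*(0/Y + 2/4)) = -798236*15/(7*(0/(-¾) + 2/4)) = -798236*15/(7*(0*(-4/3) + 2*(¼))) = -798236*15/(7*(0 + ½)) = -798236/((-(-7)/(15*2))) = -798236/((-7/15*(-½))) = -798236/7/30 = -798236*30/7 = -23947080/7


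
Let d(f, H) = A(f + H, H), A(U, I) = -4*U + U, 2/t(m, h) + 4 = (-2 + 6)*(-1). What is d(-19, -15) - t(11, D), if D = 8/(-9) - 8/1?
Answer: 409/4 ≈ 102.25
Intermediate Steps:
D = -80/9 (D = 8*(-1/9) - 8*1 = -8/9 - 8 = -80/9 ≈ -8.8889)
t(m, h) = -1/4 (t(m, h) = 2/(-4 + (-2 + 6)*(-1)) = 2/(-4 + 4*(-1)) = 2/(-4 - 4) = 2/(-8) = 2*(-1/8) = -1/4)
A(U, I) = -3*U
d(f, H) = -3*H - 3*f (d(f, H) = -3*(f + H) = -3*(H + f) = -3*H - 3*f)
d(-19, -15) - t(11, D) = (-3*(-15) - 3*(-19)) - 1*(-1/4) = (45 + 57) + 1/4 = 102 + 1/4 = 409/4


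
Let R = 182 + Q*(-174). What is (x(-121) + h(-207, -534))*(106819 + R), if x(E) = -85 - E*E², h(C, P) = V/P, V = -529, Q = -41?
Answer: 35989379686085/178 ≈ 2.0219e+11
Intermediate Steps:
R = 7316 (R = 182 - 41*(-174) = 182 + 7134 = 7316)
h(C, P) = -529/P
x(E) = -85 - E³
(x(-121) + h(-207, -534))*(106819 + R) = ((-85 - 1*(-121)³) - 529/(-534))*(106819 + 7316) = ((-85 - 1*(-1771561)) - 529*(-1/534))*114135 = ((-85 + 1771561) + 529/534)*114135 = (1771476 + 529/534)*114135 = (945968713/534)*114135 = 35989379686085/178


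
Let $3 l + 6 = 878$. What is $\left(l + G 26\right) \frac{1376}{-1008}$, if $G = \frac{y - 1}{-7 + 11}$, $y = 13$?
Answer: $- \frac{13588}{27} \approx -503.26$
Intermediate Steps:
$G = 3$ ($G = \frac{13 - 1}{-7 + 11} = \frac{12}{4} = 12 \cdot \frac{1}{4} = 3$)
$l = \frac{872}{3}$ ($l = -2 + \frac{1}{3} \cdot 878 = -2 + \frac{878}{3} = \frac{872}{3} \approx 290.67$)
$\left(l + G 26\right) \frac{1376}{-1008} = \left(\frac{872}{3} + 3 \cdot 26\right) \frac{1376}{-1008} = \left(\frac{872}{3} + 78\right) 1376 \left(- \frac{1}{1008}\right) = \frac{1106}{3} \left(- \frac{86}{63}\right) = - \frac{13588}{27}$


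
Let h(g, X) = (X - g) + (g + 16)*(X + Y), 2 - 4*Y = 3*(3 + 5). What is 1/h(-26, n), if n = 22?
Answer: -1/117 ≈ -0.0085470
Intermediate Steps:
Y = -11/2 (Y = 1/2 - 3*(3 + 5)/4 = 1/2 - 3*8/4 = 1/2 - 1/4*24 = 1/2 - 6 = -11/2 ≈ -5.5000)
h(g, X) = X - g + (16 + g)*(-11/2 + X) (h(g, X) = (X - g) + (g + 16)*(X - 11/2) = (X - g) + (16 + g)*(-11/2 + X) = X - g + (16 + g)*(-11/2 + X))
1/h(-26, n) = 1/(-88 + 17*22 - 13/2*(-26) + 22*(-26)) = 1/(-88 + 374 + 169 - 572) = 1/(-117) = -1/117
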